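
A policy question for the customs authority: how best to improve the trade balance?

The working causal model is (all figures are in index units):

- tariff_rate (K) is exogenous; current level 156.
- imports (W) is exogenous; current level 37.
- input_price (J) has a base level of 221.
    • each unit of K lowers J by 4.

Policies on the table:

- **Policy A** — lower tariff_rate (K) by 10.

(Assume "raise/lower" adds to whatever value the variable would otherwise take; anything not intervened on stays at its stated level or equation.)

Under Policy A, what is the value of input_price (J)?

-363

Policy A (K − 10):
  K = 156 − 10 = 146
  J = 221 − 4·146 = -363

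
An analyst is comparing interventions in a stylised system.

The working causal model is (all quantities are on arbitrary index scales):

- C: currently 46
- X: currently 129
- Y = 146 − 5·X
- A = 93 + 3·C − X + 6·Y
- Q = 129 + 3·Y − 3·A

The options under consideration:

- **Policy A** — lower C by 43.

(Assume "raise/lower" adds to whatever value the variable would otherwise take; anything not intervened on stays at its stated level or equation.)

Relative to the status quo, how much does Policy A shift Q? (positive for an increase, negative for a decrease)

Baseline:
  C = 46
  X = 129
  Y = 146 − 5·129 = -499
  A = 93 + 3·46 − 129 + 6·(-499) = -2892
  Q = 129 + 3·(-499) − 3·(-2892) = 7308
Policy A (C − 43):
  C = 46 − 43 = 3
  X = 129
  Y = 146 − 5·129 = -499
  A = 93 + 3·3 − 129 + 6·(-499) = -3021
  Q = 129 + 3·(-499) − 3·(-3021) = 7695
Change in Q: 7695 − 7308 = 387

387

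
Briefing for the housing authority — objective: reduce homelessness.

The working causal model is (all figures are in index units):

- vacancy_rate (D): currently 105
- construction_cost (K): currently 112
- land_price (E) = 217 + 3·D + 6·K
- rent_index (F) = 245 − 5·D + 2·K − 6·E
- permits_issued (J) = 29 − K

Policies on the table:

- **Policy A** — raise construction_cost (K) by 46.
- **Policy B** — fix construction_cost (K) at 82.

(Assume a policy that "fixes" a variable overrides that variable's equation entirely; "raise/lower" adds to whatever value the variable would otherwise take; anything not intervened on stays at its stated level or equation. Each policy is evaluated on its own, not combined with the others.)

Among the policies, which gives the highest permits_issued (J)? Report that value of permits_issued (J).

Policy A (K + 46):
  K = 112 + 46 = 158
  J = 29 − 158 = -129
Policy B (K := 82):
  K = 82
  J = 29 − 82 = -53
Comparing — Policy A: J=-129, Policy B: J=-53. Highest is -53 (Policy B).

-53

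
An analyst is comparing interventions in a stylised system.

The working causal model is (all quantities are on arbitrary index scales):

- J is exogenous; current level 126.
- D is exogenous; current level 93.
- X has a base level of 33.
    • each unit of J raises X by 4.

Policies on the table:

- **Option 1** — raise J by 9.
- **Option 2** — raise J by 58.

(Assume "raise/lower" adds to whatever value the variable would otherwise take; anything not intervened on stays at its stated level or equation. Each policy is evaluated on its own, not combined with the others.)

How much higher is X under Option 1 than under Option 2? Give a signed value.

-196

Option 1 (J + 9):
  J = 126 + 9 = 135
  X = 33 + 4·135 = 573
Option 2 (J + 58):
  J = 126 + 58 = 184
  X = 33 + 4·184 = 769
X: 573 − 769 = -196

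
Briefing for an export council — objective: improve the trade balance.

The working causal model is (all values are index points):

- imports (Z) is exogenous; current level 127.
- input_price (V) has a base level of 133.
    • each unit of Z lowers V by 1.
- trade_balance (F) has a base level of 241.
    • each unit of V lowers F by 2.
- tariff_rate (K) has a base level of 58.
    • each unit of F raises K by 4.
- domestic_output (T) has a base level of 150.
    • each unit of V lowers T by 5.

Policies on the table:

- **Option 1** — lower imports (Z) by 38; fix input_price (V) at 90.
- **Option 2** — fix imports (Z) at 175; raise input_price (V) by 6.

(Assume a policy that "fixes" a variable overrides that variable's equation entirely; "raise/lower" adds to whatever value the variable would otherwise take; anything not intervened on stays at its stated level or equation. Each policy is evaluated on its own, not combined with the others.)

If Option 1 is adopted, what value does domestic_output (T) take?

Option 1 (Z − 38, V := 90):
  Z = 127 − 38 = 89
  V = 90
  T = 150 − 5·90 = -300

-300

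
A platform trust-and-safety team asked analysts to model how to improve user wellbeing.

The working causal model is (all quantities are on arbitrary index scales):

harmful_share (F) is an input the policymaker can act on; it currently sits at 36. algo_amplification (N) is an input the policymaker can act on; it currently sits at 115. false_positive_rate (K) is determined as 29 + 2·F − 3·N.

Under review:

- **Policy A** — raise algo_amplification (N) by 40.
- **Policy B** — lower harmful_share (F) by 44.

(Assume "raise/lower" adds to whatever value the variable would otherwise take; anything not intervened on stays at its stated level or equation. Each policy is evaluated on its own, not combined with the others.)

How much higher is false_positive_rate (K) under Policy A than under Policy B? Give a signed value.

Policy A (N + 40):
  F = 36
  N = 115 + 40 = 155
  K = 29 + 2·36 − 3·155 = -364
Policy B (F − 44):
  F = 36 − 44 = -8
  N = 115
  K = 29 + 2·(-8) − 3·115 = -332
K: -364 − (-332) = -32

-32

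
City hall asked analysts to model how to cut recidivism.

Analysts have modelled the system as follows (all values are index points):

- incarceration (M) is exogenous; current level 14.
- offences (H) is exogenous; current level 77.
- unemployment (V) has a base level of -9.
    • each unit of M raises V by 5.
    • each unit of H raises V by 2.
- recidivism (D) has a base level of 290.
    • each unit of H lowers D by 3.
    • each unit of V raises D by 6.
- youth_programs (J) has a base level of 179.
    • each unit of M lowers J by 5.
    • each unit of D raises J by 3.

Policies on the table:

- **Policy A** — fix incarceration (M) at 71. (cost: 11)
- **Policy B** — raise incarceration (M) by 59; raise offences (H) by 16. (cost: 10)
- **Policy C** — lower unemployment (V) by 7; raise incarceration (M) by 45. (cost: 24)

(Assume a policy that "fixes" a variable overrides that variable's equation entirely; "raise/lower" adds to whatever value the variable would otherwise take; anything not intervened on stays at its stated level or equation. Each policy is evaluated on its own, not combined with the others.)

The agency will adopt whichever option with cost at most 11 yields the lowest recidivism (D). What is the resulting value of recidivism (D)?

3059

Policy A (M := 71):
  M = 71
  H = 77
  V = -9 + 5·71 + 2·77 = 500
  D = 290 − 3·77 + 6·500 = 3059
Policy B (M + 59, H + 16):
  M = 14 + 59 = 73
  H = 77 + 16 = 93
  V = -9 + 5·73 + 2·93 = 542
  D = 290 − 3·93 + 6·542 = 3263
Comparing — Policy A: D=3059, Policy B: D=3263. Lowest is 3059 (Policy A).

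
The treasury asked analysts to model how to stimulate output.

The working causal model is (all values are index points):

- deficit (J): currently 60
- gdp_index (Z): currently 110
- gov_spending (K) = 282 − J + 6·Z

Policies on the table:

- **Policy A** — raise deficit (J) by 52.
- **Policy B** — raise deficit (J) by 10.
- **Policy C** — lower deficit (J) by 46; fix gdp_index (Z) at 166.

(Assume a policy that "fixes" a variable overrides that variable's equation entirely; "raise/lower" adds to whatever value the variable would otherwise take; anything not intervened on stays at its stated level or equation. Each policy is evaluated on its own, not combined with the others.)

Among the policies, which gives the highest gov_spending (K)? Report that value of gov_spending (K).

1264

Policy A (J + 52):
  J = 60 + 52 = 112
  Z = 110
  K = 282 − 112 + 6·110 = 830
Policy B (J + 10):
  J = 60 + 10 = 70
  Z = 110
  K = 282 − 70 + 6·110 = 872
Policy C (J − 46, Z := 166):
  J = 60 − 46 = 14
  Z = 166
  K = 282 − 14 + 6·166 = 1264
Comparing — Policy A: K=830, Policy B: K=872, Policy C: K=1264. Highest is 1264 (Policy C).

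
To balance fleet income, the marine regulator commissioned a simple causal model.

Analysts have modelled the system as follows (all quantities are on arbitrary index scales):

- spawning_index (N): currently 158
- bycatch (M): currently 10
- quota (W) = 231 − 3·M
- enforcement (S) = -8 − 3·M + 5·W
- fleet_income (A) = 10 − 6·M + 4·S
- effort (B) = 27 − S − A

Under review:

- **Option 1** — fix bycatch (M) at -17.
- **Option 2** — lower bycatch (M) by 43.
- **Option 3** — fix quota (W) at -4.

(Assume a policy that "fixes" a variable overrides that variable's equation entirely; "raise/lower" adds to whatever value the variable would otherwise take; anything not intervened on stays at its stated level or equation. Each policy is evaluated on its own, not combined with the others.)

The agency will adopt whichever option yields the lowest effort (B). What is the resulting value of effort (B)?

-8886

Option 1 (M := -17):
  M = -17
  W = 231 − 3·(-17) = 282
  S = -8 − 3·(-17) + 5·282 = 1453
  A = 10 − 6·(-17) + 4·1453 = 5924
  B = 27 − 1453 − 5924 = -7350
Option 2 (M − 43):
  M = 10 − 43 = -33
  W = 231 − 3·(-33) = 330
  S = -8 − 3·(-33) + 5·330 = 1741
  A = 10 − 6·(-33) + 4·1741 = 7172
  B = 27 − 1741 − 7172 = -8886
Option 3 (W := -4):
  M = 10
  W = -4
  S = -8 − 3·10 + 5·(-4) = -58
  A = 10 − 6·10 + 4·(-58) = -282
  B = 27 − (-58) − (-282) = 367
Comparing — Option 1: B=-7350, Option 2: B=-8886, Option 3: B=367. Lowest is -8886 (Option 2).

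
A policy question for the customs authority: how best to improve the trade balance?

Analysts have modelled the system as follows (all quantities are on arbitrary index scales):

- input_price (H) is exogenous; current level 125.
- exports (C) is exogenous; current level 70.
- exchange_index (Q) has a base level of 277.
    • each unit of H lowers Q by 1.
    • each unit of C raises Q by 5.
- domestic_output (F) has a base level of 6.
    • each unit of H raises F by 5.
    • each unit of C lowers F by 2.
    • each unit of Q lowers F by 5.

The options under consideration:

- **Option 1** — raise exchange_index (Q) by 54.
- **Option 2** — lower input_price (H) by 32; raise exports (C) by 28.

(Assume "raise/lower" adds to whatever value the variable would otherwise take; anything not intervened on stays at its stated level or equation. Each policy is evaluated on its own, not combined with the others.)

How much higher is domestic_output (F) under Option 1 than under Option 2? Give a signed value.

Option 1 (Q + 54):
  H = 125
  C = 70
  Q = 277 − 125 + 5·70 (+54 from intervention) = 556
  F = 6 + 5·125 − 2·70 − 5·556 = -2289
Option 2 (H − 32, C + 28):
  H = 125 − 32 = 93
  C = 70 + 28 = 98
  Q = 277 − 93 + 5·98 = 674
  F = 6 + 5·93 − 2·98 − 5·674 = -3095
F: -2289 − (-3095) = 806

806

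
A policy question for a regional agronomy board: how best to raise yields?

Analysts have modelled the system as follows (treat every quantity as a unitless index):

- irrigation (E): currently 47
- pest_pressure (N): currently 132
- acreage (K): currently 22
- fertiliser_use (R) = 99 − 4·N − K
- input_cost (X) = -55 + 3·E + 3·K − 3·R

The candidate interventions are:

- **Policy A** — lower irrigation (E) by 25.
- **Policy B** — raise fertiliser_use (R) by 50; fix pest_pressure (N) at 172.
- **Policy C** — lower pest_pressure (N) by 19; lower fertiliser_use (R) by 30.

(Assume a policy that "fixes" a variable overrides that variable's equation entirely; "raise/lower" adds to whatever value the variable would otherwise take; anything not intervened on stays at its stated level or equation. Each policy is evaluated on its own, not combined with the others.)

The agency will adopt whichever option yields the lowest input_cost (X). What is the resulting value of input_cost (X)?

Policy A (E − 25):
  E = 47 − 25 = 22
  N = 132
  K = 22
  R = 99 − 4·132 − 22 = -451
  X = -55 + 3·22 + 3·22 − 3·(-451) = 1430
Policy B (R + 50, N := 172):
  E = 47
  N = 172
  K = 22
  R = 99 − 4·172 − 22 (+50 from intervention) = -561
  X = -55 + 3·47 + 3·22 − 3·(-561) = 1835
Policy C (N − 19, R − 30):
  E = 47
  N = 132 − 19 = 113
  K = 22
  R = 99 − 4·113 − 22 (−30 from intervention) = -405
  X = -55 + 3·47 + 3·22 − 3·(-405) = 1367
Comparing — Policy A: X=1430, Policy B: X=1835, Policy C: X=1367. Lowest is 1367 (Policy C).

1367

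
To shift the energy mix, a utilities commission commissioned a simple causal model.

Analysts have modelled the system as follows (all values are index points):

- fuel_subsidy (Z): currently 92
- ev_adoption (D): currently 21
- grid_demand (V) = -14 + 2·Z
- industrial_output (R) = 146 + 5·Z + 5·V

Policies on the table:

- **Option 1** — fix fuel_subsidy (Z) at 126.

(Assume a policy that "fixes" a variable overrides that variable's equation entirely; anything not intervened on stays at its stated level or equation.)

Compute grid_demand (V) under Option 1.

238

Option 1 (Z := 126):
  Z = 126
  V = -14 + 2·126 = 238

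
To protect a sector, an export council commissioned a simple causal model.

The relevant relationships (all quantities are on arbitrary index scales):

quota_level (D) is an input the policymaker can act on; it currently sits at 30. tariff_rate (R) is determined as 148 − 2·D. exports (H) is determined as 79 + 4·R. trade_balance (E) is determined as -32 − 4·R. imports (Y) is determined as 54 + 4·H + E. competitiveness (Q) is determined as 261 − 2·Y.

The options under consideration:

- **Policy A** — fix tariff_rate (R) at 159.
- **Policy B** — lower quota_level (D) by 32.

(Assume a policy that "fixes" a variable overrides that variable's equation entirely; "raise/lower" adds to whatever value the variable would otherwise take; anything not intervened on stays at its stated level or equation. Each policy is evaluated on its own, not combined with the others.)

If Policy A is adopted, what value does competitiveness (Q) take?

Policy A (R := 159):
  D = 30
  R = 159
  H = 79 + 4·159 = 715
  E = -32 − 4·159 = -668
  Y = 54 + 4·715 + (-668) = 2246
  Q = 261 − 2·2246 = -4231

-4231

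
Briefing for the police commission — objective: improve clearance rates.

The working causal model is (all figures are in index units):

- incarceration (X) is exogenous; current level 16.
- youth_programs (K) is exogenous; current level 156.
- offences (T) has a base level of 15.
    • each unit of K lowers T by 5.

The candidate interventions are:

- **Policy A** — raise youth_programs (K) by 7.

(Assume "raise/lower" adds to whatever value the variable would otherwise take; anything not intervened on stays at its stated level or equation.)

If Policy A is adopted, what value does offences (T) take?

-800

Policy A (K + 7):
  K = 156 + 7 = 163
  T = 15 − 5·163 = -800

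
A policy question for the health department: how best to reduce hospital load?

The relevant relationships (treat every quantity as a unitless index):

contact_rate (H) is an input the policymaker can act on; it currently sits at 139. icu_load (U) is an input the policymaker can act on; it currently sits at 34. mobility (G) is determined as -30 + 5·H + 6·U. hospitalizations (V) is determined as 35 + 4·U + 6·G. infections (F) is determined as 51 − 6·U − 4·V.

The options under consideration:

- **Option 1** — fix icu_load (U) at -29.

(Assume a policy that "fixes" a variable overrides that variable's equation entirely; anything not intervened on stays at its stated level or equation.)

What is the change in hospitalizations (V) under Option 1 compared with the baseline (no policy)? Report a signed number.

-2520

Baseline:
  H = 139
  U = 34
  G = -30 + 5·139 + 6·34 = 869
  V = 35 + 4·34 + 6·869 = 5385
Option 1 (U := -29):
  H = 139
  U = -29
  G = -30 + 5·139 + 6·(-29) = 491
  V = 35 + 4·(-29) + 6·491 = 2865
Change in V: 2865 − 5385 = -2520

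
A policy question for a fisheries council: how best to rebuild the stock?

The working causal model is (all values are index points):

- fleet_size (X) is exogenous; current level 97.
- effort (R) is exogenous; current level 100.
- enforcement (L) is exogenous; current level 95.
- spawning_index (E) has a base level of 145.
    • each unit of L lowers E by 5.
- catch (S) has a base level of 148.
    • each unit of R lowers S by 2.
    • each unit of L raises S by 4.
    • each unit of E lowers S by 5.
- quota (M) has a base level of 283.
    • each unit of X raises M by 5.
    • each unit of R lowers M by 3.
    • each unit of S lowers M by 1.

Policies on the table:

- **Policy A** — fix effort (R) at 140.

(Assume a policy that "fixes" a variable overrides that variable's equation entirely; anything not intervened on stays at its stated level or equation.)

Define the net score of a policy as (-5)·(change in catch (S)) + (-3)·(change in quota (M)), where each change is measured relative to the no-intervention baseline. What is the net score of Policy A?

Baseline:
  X = 97
  R = 100
  L = 95
  E = 145 − 5·95 = -330
  S = 148 − 2·100 + 4·95 − 5·(-330) = 1978
  M = 283 + 5·97 − 3·100 − 1978 = -1510
Policy A (R := 140):
  X = 97
  R = 140
  L = 95
  E = 145 − 5·95 = -330
  S = 148 − 2·140 + 4·95 − 5·(-330) = 1898
  M = 283 + 5·97 − 3·140 − 1898 = -1550
ΔS = 1898 − 1978 = -80; ΔM = -1550 − (-1510) = -40
Score = (-5)·(-80) + (-3)·(-40) = 520

520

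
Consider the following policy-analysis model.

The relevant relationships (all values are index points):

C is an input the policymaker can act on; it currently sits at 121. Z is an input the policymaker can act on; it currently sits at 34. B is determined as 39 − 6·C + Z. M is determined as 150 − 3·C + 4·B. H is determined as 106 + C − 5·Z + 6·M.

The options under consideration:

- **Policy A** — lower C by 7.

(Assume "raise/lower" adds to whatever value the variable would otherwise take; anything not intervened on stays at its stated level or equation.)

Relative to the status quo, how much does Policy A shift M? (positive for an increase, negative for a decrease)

Baseline:
  C = 121
  Z = 34
  B = 39 − 6·121 + 34 = -653
  M = 150 − 3·121 + 4·(-653) = -2825
Policy A (C − 7):
  C = 121 − 7 = 114
  Z = 34
  B = 39 − 6·114 + 34 = -611
  M = 150 − 3·114 + 4·(-611) = -2636
Change in M: -2636 − (-2825) = 189

189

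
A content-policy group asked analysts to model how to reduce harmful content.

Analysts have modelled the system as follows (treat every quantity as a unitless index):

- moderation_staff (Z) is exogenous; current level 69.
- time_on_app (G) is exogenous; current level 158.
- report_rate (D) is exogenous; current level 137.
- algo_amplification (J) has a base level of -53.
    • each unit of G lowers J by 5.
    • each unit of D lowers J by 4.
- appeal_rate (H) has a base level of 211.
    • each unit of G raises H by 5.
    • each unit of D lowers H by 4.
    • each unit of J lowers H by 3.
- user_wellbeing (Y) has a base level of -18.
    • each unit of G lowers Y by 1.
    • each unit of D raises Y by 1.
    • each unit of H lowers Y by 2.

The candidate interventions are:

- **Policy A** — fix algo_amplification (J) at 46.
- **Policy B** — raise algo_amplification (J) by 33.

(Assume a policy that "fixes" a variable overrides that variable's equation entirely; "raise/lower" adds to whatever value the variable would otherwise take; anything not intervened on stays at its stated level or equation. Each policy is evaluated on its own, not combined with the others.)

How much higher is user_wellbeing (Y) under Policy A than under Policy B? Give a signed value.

8424

Policy A (J := 46):
  G = 158
  D = 137
  J = 46
  H = 211 + 5·158 − 4·137 − 3·46 = 315
  Y = -18 − 158 + 137 − 2·315 = -669
Policy B (J + 33):
  G = 158
  D = 137
  J = -53 − 5·158 − 4·137 (+33 from intervention) = -1358
  H = 211 + 5·158 − 4·137 − 3·(-1358) = 4527
  Y = -18 − 158 + 137 − 2·4527 = -9093
Y: -669 − (-9093) = 8424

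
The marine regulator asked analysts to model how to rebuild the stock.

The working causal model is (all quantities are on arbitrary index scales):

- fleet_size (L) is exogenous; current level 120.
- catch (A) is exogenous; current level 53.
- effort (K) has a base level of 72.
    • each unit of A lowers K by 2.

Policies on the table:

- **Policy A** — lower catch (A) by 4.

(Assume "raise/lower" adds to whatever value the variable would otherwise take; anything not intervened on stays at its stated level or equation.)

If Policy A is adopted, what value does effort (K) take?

Policy A (A − 4):
  A = 53 − 4 = 49
  K = 72 − 2·49 = -26

-26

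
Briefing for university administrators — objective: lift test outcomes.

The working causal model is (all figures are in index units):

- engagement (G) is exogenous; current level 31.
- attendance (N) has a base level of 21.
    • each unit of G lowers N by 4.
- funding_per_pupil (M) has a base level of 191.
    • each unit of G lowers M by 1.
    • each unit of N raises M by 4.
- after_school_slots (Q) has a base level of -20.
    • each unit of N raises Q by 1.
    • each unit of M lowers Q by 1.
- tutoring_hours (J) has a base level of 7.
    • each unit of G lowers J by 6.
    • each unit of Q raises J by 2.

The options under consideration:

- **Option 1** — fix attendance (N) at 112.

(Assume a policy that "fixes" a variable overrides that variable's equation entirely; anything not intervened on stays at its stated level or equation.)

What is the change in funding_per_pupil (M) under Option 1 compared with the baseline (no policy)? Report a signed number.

860

Baseline:
  G = 31
  N = 21 − 4·31 = -103
  M = 191 − 31 + 4·(-103) = -252
Option 1 (N := 112):
  G = 31
  N = 112
  M = 191 − 31 + 4·112 = 608
Change in M: 608 − (-252) = 860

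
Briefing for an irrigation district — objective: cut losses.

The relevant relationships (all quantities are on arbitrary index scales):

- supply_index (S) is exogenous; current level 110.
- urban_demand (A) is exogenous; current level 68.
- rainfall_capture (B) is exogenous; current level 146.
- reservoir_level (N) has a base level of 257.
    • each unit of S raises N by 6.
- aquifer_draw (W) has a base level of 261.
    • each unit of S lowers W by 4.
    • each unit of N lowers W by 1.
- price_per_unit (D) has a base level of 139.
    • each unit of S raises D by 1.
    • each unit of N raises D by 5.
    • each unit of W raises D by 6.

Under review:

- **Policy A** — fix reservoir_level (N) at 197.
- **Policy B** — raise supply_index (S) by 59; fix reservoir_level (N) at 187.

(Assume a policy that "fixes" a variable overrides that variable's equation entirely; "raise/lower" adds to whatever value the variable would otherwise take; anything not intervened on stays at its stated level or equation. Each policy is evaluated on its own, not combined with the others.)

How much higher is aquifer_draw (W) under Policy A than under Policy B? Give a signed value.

226

Policy A (N := 197):
  S = 110
  N = 197
  W = 261 − 4·110 − 197 = -376
Policy B (S + 59, N := 187):
  S = 110 + 59 = 169
  N = 187
  W = 261 − 4·169 − 187 = -602
W: -376 − (-602) = 226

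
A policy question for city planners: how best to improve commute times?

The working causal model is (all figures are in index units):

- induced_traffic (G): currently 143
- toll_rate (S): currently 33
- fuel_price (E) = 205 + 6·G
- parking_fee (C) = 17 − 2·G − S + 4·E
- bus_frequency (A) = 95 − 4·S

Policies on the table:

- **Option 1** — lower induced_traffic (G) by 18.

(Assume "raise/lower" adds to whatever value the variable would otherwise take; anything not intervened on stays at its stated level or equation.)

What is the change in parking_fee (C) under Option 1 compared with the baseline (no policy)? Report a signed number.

Baseline:
  G = 143
  S = 33
  E = 205 + 6·143 = 1063
  C = 17 − 2·143 − 33 + 4·1063 = 3950
Option 1 (G − 18):
  G = 143 − 18 = 125
  S = 33
  E = 205 + 6·125 = 955
  C = 17 − 2·125 − 33 + 4·955 = 3554
Change in C: 3554 − 3950 = -396

-396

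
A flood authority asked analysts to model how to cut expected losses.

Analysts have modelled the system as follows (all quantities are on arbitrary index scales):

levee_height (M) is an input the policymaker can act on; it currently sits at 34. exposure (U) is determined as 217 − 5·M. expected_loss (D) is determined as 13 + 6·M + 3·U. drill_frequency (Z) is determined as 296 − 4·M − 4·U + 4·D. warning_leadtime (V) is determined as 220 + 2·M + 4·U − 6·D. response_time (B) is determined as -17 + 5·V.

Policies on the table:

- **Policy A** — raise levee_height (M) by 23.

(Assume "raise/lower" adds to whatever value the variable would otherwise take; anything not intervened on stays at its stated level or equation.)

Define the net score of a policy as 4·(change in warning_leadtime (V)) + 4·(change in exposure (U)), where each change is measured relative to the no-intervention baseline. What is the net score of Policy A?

2852

Baseline:
  M = 34
  U = 217 − 5·34 = 47
  D = 13 + 6·34 + 3·47 = 358
  V = 220 + 2·34 + 4·47 − 6·358 = -1672
Policy A (M + 23):
  M = 34 + 23 = 57
  U = 217 − 5·57 = -68
  D = 13 + 6·57 + 3·(-68) = 151
  V = 220 + 2·57 + 4·(-68) − 6·151 = -844
ΔV = -844 − (-1672) = 828; ΔU = -68 − 47 = -115
Score = 4·828 + 4·(-115) = 2852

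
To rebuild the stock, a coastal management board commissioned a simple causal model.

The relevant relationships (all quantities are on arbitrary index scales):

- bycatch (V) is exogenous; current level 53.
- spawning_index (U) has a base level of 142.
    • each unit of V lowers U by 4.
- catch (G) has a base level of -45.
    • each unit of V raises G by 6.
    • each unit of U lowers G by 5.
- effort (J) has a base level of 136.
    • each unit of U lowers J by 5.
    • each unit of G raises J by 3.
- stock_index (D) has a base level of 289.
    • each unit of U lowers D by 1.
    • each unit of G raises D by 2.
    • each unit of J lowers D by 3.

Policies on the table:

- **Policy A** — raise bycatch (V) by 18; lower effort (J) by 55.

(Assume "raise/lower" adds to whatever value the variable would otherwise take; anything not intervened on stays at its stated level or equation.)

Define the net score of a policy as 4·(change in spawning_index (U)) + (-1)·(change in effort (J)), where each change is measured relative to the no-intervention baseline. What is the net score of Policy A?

-1997

Baseline:
  V = 53
  U = 142 − 4·53 = -70
  G = -45 + 6·53 − 5·(-70) = 623
  J = 136 − 5·(-70) + 3·623 = 2355
Policy A (V + 18, J − 55):
  V = 53 + 18 = 71
  U = 142 − 4·71 = -142
  G = -45 + 6·71 − 5·(-142) = 1091
  J = 136 − 5·(-142) + 3·1091 (−55 from intervention) = 4064
ΔU = -142 − (-70) = -72; ΔJ = 4064 − 2355 = 1709
Score = 4·(-72) + (-1)·1709 = -1997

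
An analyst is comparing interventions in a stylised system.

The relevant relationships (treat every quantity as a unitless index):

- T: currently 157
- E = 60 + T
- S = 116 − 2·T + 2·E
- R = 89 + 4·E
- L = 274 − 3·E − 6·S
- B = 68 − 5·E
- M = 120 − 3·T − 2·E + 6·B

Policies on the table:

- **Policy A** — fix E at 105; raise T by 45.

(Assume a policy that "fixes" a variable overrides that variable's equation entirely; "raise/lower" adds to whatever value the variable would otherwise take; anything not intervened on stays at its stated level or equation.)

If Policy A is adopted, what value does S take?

Policy A (E := 105, T + 45):
  T = 157 + 45 = 202
  E = 105
  S = 116 − 2·202 + 2·105 = -78

-78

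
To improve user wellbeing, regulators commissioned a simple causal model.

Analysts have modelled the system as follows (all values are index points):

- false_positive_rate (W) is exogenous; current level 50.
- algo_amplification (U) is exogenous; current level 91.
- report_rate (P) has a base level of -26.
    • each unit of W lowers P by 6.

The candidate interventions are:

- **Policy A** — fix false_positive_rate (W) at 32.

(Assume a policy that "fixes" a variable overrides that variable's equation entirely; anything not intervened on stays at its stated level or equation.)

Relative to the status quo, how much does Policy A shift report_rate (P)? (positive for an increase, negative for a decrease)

Baseline:
  W = 50
  P = -26 − 6·50 = -326
Policy A (W := 32):
  W = 32
  P = -26 − 6·32 = -218
Change in P: -218 − (-326) = 108

108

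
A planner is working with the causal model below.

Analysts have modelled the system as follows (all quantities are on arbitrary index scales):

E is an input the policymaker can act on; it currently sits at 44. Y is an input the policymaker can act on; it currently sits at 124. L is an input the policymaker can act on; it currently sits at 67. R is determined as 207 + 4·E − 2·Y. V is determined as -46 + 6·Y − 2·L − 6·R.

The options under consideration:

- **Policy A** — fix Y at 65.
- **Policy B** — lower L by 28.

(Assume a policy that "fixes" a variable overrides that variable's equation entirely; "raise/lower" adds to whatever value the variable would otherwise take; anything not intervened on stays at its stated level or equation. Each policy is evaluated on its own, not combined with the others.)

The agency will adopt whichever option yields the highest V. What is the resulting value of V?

-190

Policy A (Y := 65):
  E = 44
  Y = 65
  L = 67
  R = 207 + 4·44 − 2·65 = 253
  V = -46 + 6·65 − 2·67 − 6·253 = -1308
Policy B (L − 28):
  E = 44
  Y = 124
  L = 67 − 28 = 39
  R = 207 + 4·44 − 2·124 = 135
  V = -46 + 6·124 − 2·39 − 6·135 = -190
Comparing — Policy A: V=-1308, Policy B: V=-190. Highest is -190 (Policy B).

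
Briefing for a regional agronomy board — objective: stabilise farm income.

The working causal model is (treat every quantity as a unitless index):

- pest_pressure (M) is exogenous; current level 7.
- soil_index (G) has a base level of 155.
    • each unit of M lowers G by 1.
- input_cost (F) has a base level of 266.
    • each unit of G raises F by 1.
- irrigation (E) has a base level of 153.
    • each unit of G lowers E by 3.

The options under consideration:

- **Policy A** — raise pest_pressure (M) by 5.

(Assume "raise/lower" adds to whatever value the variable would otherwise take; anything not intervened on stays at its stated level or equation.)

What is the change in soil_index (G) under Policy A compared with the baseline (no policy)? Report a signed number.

Baseline:
  M = 7
  G = 155 − 7 = 148
Policy A (M + 5):
  M = 7 + 5 = 12
  G = 155 − 12 = 143
Change in G: 143 − 148 = -5

-5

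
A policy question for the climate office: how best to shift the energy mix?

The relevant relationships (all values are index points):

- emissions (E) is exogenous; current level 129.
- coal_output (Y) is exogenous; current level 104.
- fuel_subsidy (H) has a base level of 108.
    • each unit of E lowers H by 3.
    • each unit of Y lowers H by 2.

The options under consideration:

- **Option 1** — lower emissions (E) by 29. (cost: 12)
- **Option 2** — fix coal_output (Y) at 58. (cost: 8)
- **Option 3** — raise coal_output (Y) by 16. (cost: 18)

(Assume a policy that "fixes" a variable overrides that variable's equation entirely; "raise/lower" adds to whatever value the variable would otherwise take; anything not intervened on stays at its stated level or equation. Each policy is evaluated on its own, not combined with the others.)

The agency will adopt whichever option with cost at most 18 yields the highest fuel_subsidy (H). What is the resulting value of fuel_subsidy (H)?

-395

Option 1 (E − 29):
  E = 129 − 29 = 100
  Y = 104
  H = 108 − 3·100 − 2·104 = -400
Option 2 (Y := 58):
  E = 129
  Y = 58
  H = 108 − 3·129 − 2·58 = -395
Option 3 (Y + 16):
  E = 129
  Y = 104 + 16 = 120
  H = 108 − 3·129 − 2·120 = -519
Comparing — Option 1: H=-400, Option 2: H=-395, Option 3: H=-519. Highest is -395 (Option 2).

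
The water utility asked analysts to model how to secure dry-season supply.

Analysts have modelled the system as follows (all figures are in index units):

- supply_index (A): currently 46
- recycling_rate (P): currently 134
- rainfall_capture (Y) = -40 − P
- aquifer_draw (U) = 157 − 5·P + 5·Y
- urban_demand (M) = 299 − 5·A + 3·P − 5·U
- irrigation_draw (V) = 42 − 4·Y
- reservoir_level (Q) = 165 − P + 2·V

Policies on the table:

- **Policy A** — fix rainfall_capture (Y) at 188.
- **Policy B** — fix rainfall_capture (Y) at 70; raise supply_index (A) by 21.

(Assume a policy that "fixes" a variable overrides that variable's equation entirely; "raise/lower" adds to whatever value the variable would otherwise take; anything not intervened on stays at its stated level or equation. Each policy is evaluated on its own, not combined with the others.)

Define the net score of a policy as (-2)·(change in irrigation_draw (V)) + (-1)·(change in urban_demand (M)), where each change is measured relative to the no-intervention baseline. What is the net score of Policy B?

Baseline:
  A = 46
  P = 134
  Y = -40 − 134 = -174
  U = 157 − 5·134 + 5·(-174) = -1383
  M = 299 − 5·46 + 3·134 − 5·(-1383) = 7386
  V = 42 − 4·(-174) = 738
Policy B (Y := 70, A + 21):
  A = 46 + 21 = 67
  P = 134
  Y = 70
  U = 157 − 5·134 + 5·70 = -163
  M = 299 − 5·67 + 3·134 − 5·(-163) = 1181
  V = 42 − 4·70 = -238
ΔV = -238 − 738 = -976; ΔM = 1181 − 7386 = -6205
Score = (-2)·(-976) + (-1)·(-6205) = 8157

8157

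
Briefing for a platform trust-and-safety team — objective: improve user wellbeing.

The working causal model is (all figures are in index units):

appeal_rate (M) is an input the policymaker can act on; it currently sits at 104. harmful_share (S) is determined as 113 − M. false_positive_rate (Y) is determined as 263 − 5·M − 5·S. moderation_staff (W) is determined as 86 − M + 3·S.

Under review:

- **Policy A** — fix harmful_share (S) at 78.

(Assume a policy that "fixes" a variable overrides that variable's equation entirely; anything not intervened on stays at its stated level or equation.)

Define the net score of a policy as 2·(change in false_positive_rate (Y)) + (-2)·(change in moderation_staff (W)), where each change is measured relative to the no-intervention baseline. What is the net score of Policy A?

Baseline:
  M = 104
  S = 113 − 104 = 9
  Y = 263 − 5·104 − 5·9 = -302
  W = 86 − 104 + 3·9 = 9
Policy A (S := 78):
  M = 104
  S = 78
  Y = 263 − 5·104 − 5·78 = -647
  W = 86 − 104 + 3·78 = 216
ΔY = -647 − (-302) = -345; ΔW = 216 − 9 = 207
Score = 2·(-345) + (-2)·207 = -1104

-1104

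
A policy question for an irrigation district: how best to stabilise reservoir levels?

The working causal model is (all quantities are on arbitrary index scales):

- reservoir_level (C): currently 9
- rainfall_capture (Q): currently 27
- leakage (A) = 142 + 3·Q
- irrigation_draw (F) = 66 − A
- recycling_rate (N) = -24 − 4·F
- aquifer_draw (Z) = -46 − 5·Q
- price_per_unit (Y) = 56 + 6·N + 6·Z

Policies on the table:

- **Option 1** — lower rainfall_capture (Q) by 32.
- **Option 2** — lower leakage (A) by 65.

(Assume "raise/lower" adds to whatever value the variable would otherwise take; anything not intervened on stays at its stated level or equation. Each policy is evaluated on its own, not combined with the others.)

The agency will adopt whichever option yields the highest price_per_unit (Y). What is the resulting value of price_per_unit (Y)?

Option 1 (Q − 32):
  Q = 27 − 32 = -5
  A = 142 + 3·(-5) = 127
  F = 66 − 127 = -61
  N = -24 − 4·(-61) = 220
  Z = -46 − 5·(-5) = -21
  Y = 56 + 6·220 + 6·(-21) = 1250
Option 2 (A − 65):
  Q = 27
  A = 142 + 3·27 (−65 from intervention) = 158
  F = 66 − 158 = -92
  N = -24 − 4·(-92) = 344
  Z = -46 − 5·27 = -181
  Y = 56 + 6·344 + 6·(-181) = 1034
Comparing — Option 1: Y=1250, Option 2: Y=1034. Highest is 1250 (Option 1).

1250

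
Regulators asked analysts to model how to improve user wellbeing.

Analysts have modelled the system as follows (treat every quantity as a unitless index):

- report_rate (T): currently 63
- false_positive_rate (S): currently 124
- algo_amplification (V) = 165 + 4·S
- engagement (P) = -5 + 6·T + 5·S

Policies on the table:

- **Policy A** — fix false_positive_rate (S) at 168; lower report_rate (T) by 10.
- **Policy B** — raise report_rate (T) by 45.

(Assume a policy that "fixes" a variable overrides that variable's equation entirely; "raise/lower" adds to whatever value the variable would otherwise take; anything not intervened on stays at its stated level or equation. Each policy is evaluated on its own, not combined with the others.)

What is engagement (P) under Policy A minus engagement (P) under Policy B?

-110

Policy A (S := 168, T − 10):
  T = 63 − 10 = 53
  S = 168
  P = -5 + 6·53 + 5·168 = 1153
Policy B (T + 45):
  T = 63 + 45 = 108
  S = 124
  P = -5 + 6·108 + 5·124 = 1263
P: 1153 − 1263 = -110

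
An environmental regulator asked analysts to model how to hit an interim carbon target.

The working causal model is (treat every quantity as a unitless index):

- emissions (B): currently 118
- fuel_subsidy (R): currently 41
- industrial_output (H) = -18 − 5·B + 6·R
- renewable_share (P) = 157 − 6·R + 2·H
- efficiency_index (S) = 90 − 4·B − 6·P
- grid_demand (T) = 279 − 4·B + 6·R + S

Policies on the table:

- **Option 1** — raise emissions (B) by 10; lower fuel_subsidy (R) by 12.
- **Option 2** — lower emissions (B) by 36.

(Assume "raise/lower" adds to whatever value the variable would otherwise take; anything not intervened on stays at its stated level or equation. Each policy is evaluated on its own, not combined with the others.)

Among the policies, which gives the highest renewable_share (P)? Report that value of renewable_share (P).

Option 1 (B + 10, R − 12):
  B = 118 + 10 = 128
  R = 41 − 12 = 29
  H = -18 − 5·128 + 6·29 = -484
  P = 157 − 6·29 + 2·(-484) = -985
Option 2 (B − 36):
  B = 118 − 36 = 82
  R = 41
  H = -18 − 5·82 + 6·41 = -182
  P = 157 − 6·41 + 2·(-182) = -453
Comparing — Option 1: P=-985, Option 2: P=-453. Highest is -453 (Option 2).

-453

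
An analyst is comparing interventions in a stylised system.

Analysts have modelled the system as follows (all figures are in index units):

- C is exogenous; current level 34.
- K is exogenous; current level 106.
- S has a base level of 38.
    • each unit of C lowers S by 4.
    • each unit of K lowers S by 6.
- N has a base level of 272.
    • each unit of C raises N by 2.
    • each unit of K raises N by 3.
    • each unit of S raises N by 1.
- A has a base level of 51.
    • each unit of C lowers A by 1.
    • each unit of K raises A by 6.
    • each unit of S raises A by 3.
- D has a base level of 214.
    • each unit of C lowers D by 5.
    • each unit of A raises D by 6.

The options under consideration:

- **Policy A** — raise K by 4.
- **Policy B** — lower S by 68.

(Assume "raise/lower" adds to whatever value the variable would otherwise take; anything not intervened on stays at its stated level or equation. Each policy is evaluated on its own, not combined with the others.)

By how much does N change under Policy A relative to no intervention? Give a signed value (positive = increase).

-12

Baseline:
  C = 34
  K = 106
  S = 38 − 4·34 − 6·106 = -734
  N = 272 + 2·34 + 3·106 + (-734) = -76
Policy A (K + 4):
  C = 34
  K = 106 + 4 = 110
  S = 38 − 4·34 − 6·110 = -758
  N = 272 + 2·34 + 3·110 + (-758) = -88
Change in N: -88 − (-76) = -12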